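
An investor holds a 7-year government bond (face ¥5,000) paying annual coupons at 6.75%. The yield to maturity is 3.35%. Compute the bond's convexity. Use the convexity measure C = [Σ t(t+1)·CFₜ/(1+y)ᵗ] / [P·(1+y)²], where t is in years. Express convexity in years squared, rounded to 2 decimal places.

41.77

With y = 0.0335:
  t   CF        PV=CF/(1+0.0335)^t    t·PV        t(t+1)·PV
  1       337.50       326.5602       326.5602         653.1205
  2       337.50       315.9751       631.9501       1,895.8504
  3       337.50       305.7330       917.1990       3,668.7961
  4       337.50       295.8229     1,183.2918       5,916.4589
  5       337.50       286.2341     1,431.1705       8,587.0230
  6       337.50       276.9561     1,661.7364      11,632.1550
  7     5,337.50     4,238.0348    29,666.2438     237,329.9503
  Σ                  6,045.3163    35,818.1519     269,683.3542
P = 6,045.3163.
Convexity = Σ t(t+1)·PV / [P·(1+y)²] = 269,683.3542 / (6,045.3163 × 1.068122) = 41.76516.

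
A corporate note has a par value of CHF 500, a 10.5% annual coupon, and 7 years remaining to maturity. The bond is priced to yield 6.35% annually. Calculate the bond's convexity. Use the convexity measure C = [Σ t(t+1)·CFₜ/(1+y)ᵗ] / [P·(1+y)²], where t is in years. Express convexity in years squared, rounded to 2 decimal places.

With y = 0.0635:
  t   CF        PV=CF/(1+0.0635)^t    t·PV        t(t+1)·PV
  1        52.50        49.3653        49.3653          98.7306
  2        52.50        46.4178        92.8355         278.5066
  3        52.50        43.6462       130.9387         523.7549
  4        52.50        41.0402       164.1607         820.8037
  5        52.50        38.5897       192.9487       1,157.6921
  6        52.50        36.2856       217.7136       1,523.9953
  7       552.50       359.0623     2,513.4362      20,107.4895
  Σ                    614.4072     3,361.3988      24,510.9728
P = 614.4072.
Convexity = Σ t(t+1)·PV / [P·(1+y)²] = 24,510.9728 / (614.4072 × 1.131032) = 35.27194.

35.27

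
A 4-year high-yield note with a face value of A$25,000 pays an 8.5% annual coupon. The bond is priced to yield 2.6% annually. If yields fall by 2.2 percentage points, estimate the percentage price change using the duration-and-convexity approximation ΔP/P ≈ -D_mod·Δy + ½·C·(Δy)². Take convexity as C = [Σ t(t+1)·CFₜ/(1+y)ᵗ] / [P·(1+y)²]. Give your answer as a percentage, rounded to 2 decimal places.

+8.12%

With y = 0.026:
  t   CF        PV=CF/(1+0.026)^t    t·PV        t(t+1)·PV
  1     2,125.00     2,071.1501     2,071.1501       4,142.3002
  2     2,125.00     2,018.6648     4,037.3296      12,111.9889
  3     2,125.00     1,967.5096     5,902.5287      23,610.1148
  4    27,125.00    24,478.2465    97,912.9860     489,564.9298
  Σ                 30,535.5710   109,923.9944     529,429.3337
P = 30,535.5710; D_Mac = 3.59987 yrs; D_mod = 3.50864 yrs; C = 16.47052.
Duration effect: -3.50864 × (-0.022) = +0.077190
Convexity effect: 0.5 × 16.47052 × (-0.022)² = +0.0039859
ΔP/P ≈ +0.077190 + 0.0039859 = +0.081176 = +8.1176%.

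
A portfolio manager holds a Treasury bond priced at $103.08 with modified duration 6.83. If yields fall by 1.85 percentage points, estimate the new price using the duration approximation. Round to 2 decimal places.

Duration approximation: ΔP/P ≈ -D_mod · Δy = -6.83 × (-0.0185) = +0.126355.
New price ≈ 103.08 × (1 + 0.126355) = 116.1046734.

$116.10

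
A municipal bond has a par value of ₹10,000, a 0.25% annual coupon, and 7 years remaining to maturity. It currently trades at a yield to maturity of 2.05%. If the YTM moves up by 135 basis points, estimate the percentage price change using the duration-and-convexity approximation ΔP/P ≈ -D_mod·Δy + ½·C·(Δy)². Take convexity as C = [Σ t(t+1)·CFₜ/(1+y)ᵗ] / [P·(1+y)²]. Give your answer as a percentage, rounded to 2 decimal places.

With y = 0.0205:
  t   CF        PV=CF/(1+0.0205)^t    t·PV        t(t+1)·PV
  1        25.00        24.4978        24.4978          48.9956
  2        25.00        24.0057        48.0114         144.0341
  3        25.00        23.5234        70.5703         282.2814
  4        25.00        23.0509        92.2036         461.0181
  5        25.00        22.5879       112.9393         677.6356
  6        25.00        22.1341       132.8046         929.6324
  7    10,025.00     8,697.4776    60,882.3431     487,058.7445
  Σ                  8,837.2774    61,363.3701     489,602.3416
P = 8,837.2774; D_Mac = 6.94370 yrs; D_mod = 6.80421 yrs; C = 53.19845.
Duration effect: -6.80421 × (+0.0135) = -0.091857
Convexity effect: 0.5 × 53.19845 × (0.0135)² = +0.0048477
ΔP/P ≈ -0.091857 + 0.0048477 = -0.087009 = -8.7009%.

-8.70%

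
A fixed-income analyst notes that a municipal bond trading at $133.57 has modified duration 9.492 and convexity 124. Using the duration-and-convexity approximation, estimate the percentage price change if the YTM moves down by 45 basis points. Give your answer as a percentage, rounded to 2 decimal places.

Duration effect: -D_mod·Δy = -9.492 × (-0.0045) = +0.042714
Convexity effect: ½·C·(Δy)² = 0.5 × 124 × (-0.0045)² = +0.0012555
ΔP/P ≈ +0.042714 + 0.0012555 = +0.0439695
= +4.39695%.

+4.40%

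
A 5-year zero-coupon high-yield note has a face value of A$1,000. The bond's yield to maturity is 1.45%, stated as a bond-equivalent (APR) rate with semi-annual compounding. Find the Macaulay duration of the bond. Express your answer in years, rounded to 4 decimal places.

A zero-coupon bond has a single cash flow at maturity, so its Macaulay duration equals its maturity: 5 years.
(Equivalently: 10 semi-annual periods ÷ 2 = 5 years.)

5.0000 years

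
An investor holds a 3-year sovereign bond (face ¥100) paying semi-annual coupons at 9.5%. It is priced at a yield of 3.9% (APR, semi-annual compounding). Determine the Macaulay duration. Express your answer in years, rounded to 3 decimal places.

Periodic yield y = 0.0195. Discount each cash flow and weight by its period:
  t   CF        PV=CF/(1+0.0195)^t    t·PV
  1         4.75         4.6591         4.6591
  2         4.75         4.5700         9.1401
  3         4.75         4.4826        13.4479
  4         4.75         4.3969        17.5875
  5         4.75         4.3128        21.5639
  6       104.75        93.2890       559.7343
  Σ                    115.7105       626.1328
Price P = Σ PV = 115.7105.
Macaulay duration = Σ(t·PV) / P = 626.1328 / 115.7105 = 5.41120 half-year periods.
In years: 5.41120 / 2 = 2.70560 years.

2.706 years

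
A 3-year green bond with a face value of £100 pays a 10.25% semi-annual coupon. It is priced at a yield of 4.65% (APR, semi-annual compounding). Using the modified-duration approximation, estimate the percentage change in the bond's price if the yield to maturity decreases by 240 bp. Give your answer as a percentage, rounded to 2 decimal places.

Periodic yield y = 0.02325. Modified duration first:
  t   CF        PV=CF/(1+0.02325)^t    t·PV
  1        5.125         5.0086         5.0086
  2        5.125         4.8947         9.7895
  3        5.125         4.7835        14.3506
  4        5.125         4.6748        18.6994
  5        5.125         4.5686        22.8431
  6      105.125        91.5831       549.4988
  Σ                    115.5134       620.1899
P = 115.5134; D_Mac = 5.36899 half-year periods = 2.68449 yrs; D_mod = 2.68449/(1+0.02325) = 2.62350 yrs.
ΔP/P ≈ -D_mod · Δy = -2.62350 × (-0.024) = +0.062964 = +6.2964%.

+6.30%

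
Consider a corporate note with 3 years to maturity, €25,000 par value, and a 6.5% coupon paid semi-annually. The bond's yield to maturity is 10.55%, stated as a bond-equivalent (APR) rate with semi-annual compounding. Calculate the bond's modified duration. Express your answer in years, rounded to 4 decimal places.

Periodic yield y = 0.05275. First find Macaulay duration:
  t   CF        PV=CF/(1+0.05275)^t    t·PV
  1       812.50       771.7882       771.7882
  2       812.50       733.1163     1,466.2326
  3       812.50       696.3821     2,089.1464
  4       812.50       661.4886     2,645.9544
  5       812.50       628.3435     3,141.7174
  6    25,812.50    18,961.7566   113,770.5398
  Σ                 22,452.8753   123,885.3789
P = 22,452.8753; Macaulay duration = 123,885.3789 / 22,452.8753 = 5.51757 half-year periods = 2.75879 years.
Modified duration = D_Mac / (1 + y) = 2.75879 / 1.05275 = 2.62055 years.

2.6206 years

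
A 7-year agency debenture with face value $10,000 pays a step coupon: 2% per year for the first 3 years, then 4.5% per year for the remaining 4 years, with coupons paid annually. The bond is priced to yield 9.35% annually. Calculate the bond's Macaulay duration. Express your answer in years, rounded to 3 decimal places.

Periodic yield y = 0.0935. Discount each cash flow and weight by its year:
  t   CF        PV=CF/(1+0.0935)^t    t·PV
  1       200.00       182.8989       182.8989
  2       200.00       167.2601       334.5203
  3       200.00       152.9585       458.8755
  4       450.00       314.7294     1,258.9177
  5       450.00       287.8184     1,439.0921
  6       450.00       263.2084     1,579.2506
  7    10,450.00     5,589.6521    39,127.5648
  Σ                  6,958.5260    44,381.1199
Price P = Σ PV = 6,958.5260.
Macaulay duration = Σ(t·PV) / P = 44,381.1199 / 6,958.5260 = 6.37795 years.

6.378 years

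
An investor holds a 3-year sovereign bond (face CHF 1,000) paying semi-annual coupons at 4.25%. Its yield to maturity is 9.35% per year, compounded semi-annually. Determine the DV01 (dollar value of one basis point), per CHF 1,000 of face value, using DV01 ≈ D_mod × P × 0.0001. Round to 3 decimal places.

CHF 0.235

Periodic yield y = 0.04675.
  t   CF        PV=CF/(1+0.04675)^t    t·PV
  1        21.25        20.3009        20.3009
  2        21.25        19.3943        38.7885
  3        21.25        18.5281        55.5842
  4        21.25        17.7006        70.8022
  5        21.25        16.9100        84.5501
  6     1,021.25       776.3798     4,658.2791
  Σ                    869.2137     4,928.3050
P = 869.2137; D_Mac = 5.66984 half-year periods = 2.83492 yrs; D_mod = 2.70831 yrs.
DV01 ≈ 2.70831 × 869.2137 × 0.0001 = 0.235410.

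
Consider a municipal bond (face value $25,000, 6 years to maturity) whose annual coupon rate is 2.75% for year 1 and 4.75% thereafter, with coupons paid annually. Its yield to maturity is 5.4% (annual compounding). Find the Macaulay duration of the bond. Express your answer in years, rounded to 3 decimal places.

5.434 years

Periodic yield y = 0.054. Discount each cash flow and weight by its year:
  t   CF        PV=CF/(1+0.054)^t    t·PV
  1       687.50       652.2770       652.2770
  2     1,187.50     1,068.9377     2,137.8754
  3     1,187.50     1,014.1724     3,042.5172
  4     1,187.50       962.2129     3,848.8516
  5     1,187.50       912.9155     4,564.5773
  6    26,187.50    19,100.7480   114,604.4880
  Σ                 23,711.2635   128,850.5866
Price P = Σ PV = 23,711.2635.
Macaulay duration = Σ(t·PV) / P = 128,850.5866 / 23,711.2635 = 5.43415 years.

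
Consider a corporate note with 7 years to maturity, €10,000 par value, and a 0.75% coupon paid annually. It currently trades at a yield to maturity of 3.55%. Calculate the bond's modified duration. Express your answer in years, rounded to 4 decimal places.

6.5926 years

Periodic yield y = 0.0355. First find Macaulay duration:
  t   CF        PV=CF/(1+0.0355)^t    t·PV
  1        75.00        72.4288        72.4288
  2        75.00        69.9457       139.8914
  3        75.00        67.5478       202.6433
  4        75.00        65.2320       260.9281
  5        75.00        62.9957       314.9784
  6        75.00        60.8360       365.0160
  7    10,075.00     7,892.1319    55,244.9230
  Σ                  8,291.1178    56,600.8089
P = 8,291.1178; Macaulay duration = 56,600.8089 / 8,291.1178 = 6.82668 years.
Modified duration = D_Mac / (1 + y) = 6.82668 / 1.0355 = 6.59264 years.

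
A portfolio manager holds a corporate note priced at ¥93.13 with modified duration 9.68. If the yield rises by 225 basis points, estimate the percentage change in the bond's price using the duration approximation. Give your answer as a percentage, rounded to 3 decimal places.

Duration approximation: ΔP/P ≈ -D_mod · Δy = -9.68 × (+0.0225) = -0.217800.
As a percentage: -21.7800%.

-21.780%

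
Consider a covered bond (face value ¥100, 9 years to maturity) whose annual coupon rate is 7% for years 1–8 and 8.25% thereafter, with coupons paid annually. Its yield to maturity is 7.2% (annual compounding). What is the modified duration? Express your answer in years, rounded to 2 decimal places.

6.50 years

Periodic yield y = 0.072. First find Macaulay duration:
  t   CF        PV=CF/(1+0.072)^t    t·PV
  1         7.00         6.5299         6.5299
  2         7.00         6.0913        12.1826
  3         7.00         5.6822        17.0465
  4         7.00         5.3005        21.2021
  5         7.00         4.9445        24.7226
  6         7.00         4.6124        27.6746
  7         7.00         4.3026        30.1184
  8         7.00         4.0137        32.1092
  9       108.25        57.8995       521.0955
  Σ                     99.3766       692.6813
P = 99.3766; Macaulay duration = 692.6813 / 99.3766 = 6.97027 years.
Modified duration = D_Mac / (1 + y) = 6.97027 / 1.072 = 6.50212 years.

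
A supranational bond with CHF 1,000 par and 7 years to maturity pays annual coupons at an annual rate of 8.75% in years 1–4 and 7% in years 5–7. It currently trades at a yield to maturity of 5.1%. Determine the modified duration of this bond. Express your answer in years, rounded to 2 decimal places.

5.38 years

Periodic yield y = 0.051. First find Macaulay duration:
  t   CF        PV=CF/(1+0.051)^t    t·PV
  1        87.50        83.2540        83.2540
  2        87.50        79.2141       158.4282
  3        87.50        75.3702       226.1107
  4        87.50        71.7129       286.8515
  5        70.00        54.5864       272.9320
  6        70.00        51.9376       311.6255
  7     1,070.00       755.3788     5,287.6513
  Σ                  1,171.4540     6,626.8533
P = 1,171.4540; Macaulay duration = 6,626.8533 / 1,171.4540 = 5.65695 years.
Modified duration = D_Mac / (1 + y) = 5.65695 / 1.051 = 5.38244 years.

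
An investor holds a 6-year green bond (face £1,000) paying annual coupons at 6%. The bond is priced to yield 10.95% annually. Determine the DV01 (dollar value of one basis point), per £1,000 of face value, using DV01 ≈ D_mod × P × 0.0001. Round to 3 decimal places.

Periodic yield y = 0.1095.
  t   CF        PV=CF/(1+0.1095)^t    t·PV
  1        60.00        54.0784        54.0784
  2        60.00        48.7412        97.4825
  3        60.00        43.9308       131.7925
  4        60.00        39.5952       158.3806
  5        60.00        35.6874       178.4369
  6     1,060.00       568.2534     3,409.5203
  Σ                    790.2864     4,029.6912
P = 790.2864; D_Mac = 5.09903 yrs; D_mod = 4.59579 yrs.
DV01 ≈ 4.59579 × 790.2864 × 0.0001 = 0.363199.

£0.363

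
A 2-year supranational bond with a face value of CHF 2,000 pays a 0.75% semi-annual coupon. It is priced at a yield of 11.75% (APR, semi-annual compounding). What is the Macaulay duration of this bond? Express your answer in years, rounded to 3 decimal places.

1.987 years

Periodic yield y = 0.05875. Discount each cash flow and weight by its period:
  t   CF        PV=CF/(1+0.05875)^t    t·PV
  1         7.50         7.0838         7.0838
  2         7.50         6.6907        13.3815
  3         7.50         6.3195        18.9584
  4     2,007.50     1,597.6508     6,390.6032
  Σ                  1,617.7448     6,430.0269
Price P = Σ PV = 1,617.7448.
Macaulay duration = Σ(t·PV) / P = 6,430.0269 / 1,617.7448 = 3.97469 half-year periods.
In years: 3.97469 / 2 = 1.98734 years.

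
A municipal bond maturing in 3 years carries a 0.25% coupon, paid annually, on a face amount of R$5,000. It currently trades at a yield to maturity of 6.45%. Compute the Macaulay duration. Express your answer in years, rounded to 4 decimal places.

Periodic yield y = 0.0645. Discount each cash flow and weight by its year:
  t   CF        PV=CF/(1+0.0645)^t    t·PV
  1        12.50        11.7426        11.7426
  2        12.50        11.0311        22.0622
  3     5,012.50     4,155.4436    12,466.3307
  Σ                  4,178.2173    12,500.1355
Price P = Σ PV = 4,178.2173.
Macaulay duration = Σ(t·PV) / P = 12,500.1355 / 4,178.2173 = 2.99174 years.

2.9917 years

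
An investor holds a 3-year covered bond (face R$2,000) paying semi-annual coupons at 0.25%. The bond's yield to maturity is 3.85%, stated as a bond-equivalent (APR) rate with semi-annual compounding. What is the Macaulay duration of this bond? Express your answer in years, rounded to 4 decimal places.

2.9900 years

Periodic yield y = 0.01925. Discount each cash flow and weight by its period:
  t   CF        PV=CF/(1+0.01925)^t    t·PV
  1         2.50         2.4528         2.4528
  2         2.50         2.4065         4.8129
  3         2.50         2.3610         7.0830
  4         2.50         2.3164         9.2657
  5         2.50         2.2727        11.3634
  6     2,002.50     1,786.0278    10,716.1665
  Σ                  1,797.8371    10,751.1443
Price P = Σ PV = 1,797.8371.
Macaulay duration = Σ(t·PV) / P = 10,751.1443 / 1,797.8371 = 5.98004 half-year periods.
In years: 5.98004 / 2 = 2.99002 years.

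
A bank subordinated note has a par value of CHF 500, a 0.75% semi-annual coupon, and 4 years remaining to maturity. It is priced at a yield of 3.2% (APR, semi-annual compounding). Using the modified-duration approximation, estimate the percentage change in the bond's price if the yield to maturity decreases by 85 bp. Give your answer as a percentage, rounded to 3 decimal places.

Periodic yield y = 0.016. Modified duration first:
  t   CF        PV=CF/(1+0.016)^t    t·PV
  1        1.875         1.8455         1.8455
  2        1.875         1.8164         3.6328
  3        1.875         1.7878         5.3634
  4        1.875         1.7597         7.0386
  5        1.875         1.7319         8.6597
  6        1.875         1.7047        10.2280
  7        1.875         1.6778        11.7447
  8      501.875       442.0240     3,536.1924
  Σ                    454.3478     3,584.7051
P = 454.3478; D_Mac = 7.88978 half-year periods = 3.94489 yrs; D_mod = 3.94489/(1+0.016) = 3.88277 yrs.
ΔP/P ≈ -D_mod · Δy = -3.88277 × (-0.0085) = +0.033004 = +3.3004%.

+3.300%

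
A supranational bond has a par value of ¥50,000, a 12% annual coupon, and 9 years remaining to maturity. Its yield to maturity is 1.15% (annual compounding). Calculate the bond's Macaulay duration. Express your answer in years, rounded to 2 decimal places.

Periodic yield y = 0.0115. Discount each cash flow and weight by its year:
  t   CF        PV=CF/(1+0.0115)^t    t·PV
  1     6,000.00     5,931.7845     5,931.7845
  2     6,000.00     5,864.3445    11,728.6890
  3     6,000.00     5,797.6713    17,393.0139
  4     6,000.00     5,731.7561    22,927.0244
  5     6,000.00     5,666.5903    28,332.9516
  6     6,000.00     5,602.1654    33,612.9925
  7     6,000.00     5,538.4730    38,769.3108
  8     6,000.00     5,475.5047    43,804.0373
  9    56,000.00    50,523.6878   454,713.1904
  Σ                 96,131.9776   657,212.9944
Price P = Σ PV = 96,131.9776.
Macaulay duration = Σ(t·PV) / P = 657,212.9944 / 96,131.9776 = 6.83657 years.

6.84 years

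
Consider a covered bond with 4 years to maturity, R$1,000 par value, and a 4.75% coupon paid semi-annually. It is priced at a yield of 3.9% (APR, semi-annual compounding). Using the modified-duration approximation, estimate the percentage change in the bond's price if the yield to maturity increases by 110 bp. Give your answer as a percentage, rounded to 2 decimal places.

Periodic yield y = 0.0195. Modified duration first:
  t   CF        PV=CF/(1+0.0195)^t    t·PV
  1        23.75        23.2957        23.2957
  2        23.75        22.8502        45.7003
  3        23.75        22.4131        67.2393
  4        23.75        21.9844        87.9376
  5        23.75        21.5639       107.8195
  6        23.75        21.1515       126.9087
  7        23.75        20.7469       145.2282
  8     1,023.75       877.1949     7,017.5588
  Σ                  1,031.2005     7,621.6883
P = 1,031.2005; D_Mac = 7.39108 half-year periods = 3.69554 yrs; D_mod = 3.69554/(1+0.0195) = 3.62486 yrs.
ΔP/P ≈ -D_mod · Δy = -3.62486 × (+0.011) = -0.039873 = -3.9873%.

-3.99%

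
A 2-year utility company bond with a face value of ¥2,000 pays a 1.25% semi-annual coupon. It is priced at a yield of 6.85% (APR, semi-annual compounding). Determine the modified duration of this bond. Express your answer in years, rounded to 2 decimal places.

Periodic yield y = 0.03425. First find Macaulay duration:
  t   CF        PV=CF/(1+0.03425)^t    t·PV
  1        12.50        12.0861        12.0861
  2        12.50        11.6858        23.3716
  3        12.50        11.2988        33.8965
  4     2,012.50     1,758.8701     7,035.4805
  Σ                  1,793.9408     7,104.8346
P = 1,793.9408; Macaulay duration = 7,104.8346 / 1,793.9408 = 3.96046 half-year periods = 1.98023 years.
Modified duration = D_Mac / (1 + y) = 1.98023 / 1.03425 = 1.91465 years.

1.91 years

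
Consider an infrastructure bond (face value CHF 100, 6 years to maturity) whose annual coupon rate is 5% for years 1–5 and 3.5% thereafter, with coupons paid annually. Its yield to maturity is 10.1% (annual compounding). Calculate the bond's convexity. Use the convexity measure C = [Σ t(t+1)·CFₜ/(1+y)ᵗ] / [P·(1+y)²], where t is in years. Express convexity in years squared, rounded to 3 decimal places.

With y = 0.101:
  t   CF        PV=CF/(1+0.101)^t    t·PV        t(t+1)·PV
  1         5.00         4.5413         4.5413           9.0827
  2         5.00         4.1247         8.2495          24.7484
  3         5.00         3.7463        11.2390          44.9562
  4         5.00         3.4027        13.6107          68.0535
  5         5.00         3.0905        15.4527          92.7160
  6       103.50        58.1054       348.6324       2,440.4265
  Σ                     77.0110       401.7256       2,679.9832
P = 77.0110.
Convexity = Σ t(t+1)·PV / [P·(1+y)²] = 2,679.9832 / (77.0110 × 1.212201) = 28.70811.

28.708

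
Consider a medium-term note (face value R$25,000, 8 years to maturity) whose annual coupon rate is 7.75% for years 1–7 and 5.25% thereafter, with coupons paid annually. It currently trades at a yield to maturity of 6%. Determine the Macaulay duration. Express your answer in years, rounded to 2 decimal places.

6.32 years

Periodic yield y = 0.06. Discount each cash flow and weight by its year:
  t   CF        PV=CF/(1+0.06)^t    t·PV
  1     1,937.50     1,827.8302     1,827.8302
  2     1,937.50     1,724.3681     3,448.7362
  3     1,937.50     1,626.7624     4,880.2871
  4     1,937.50     1,534.6815     6,138.7259
  5     1,937.50     1,447.8127     7,239.0635
  6     1,937.50     1,365.8610     8,195.1663
  7     1,937.50     1,288.5482     9,019.8371
  8    26,312.50    16,508.7880   132,070.3042
  Σ                 27,324.6521   172,819.9505
Price P = Σ PV = 27,324.6521.
Macaulay duration = Σ(t·PV) / P = 172,819.9505 / 27,324.6521 = 6.32469 years.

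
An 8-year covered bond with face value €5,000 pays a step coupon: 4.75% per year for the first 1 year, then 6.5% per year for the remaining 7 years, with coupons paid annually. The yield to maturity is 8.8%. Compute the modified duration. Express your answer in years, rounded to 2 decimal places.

Periodic yield y = 0.088. First find Macaulay duration:
  t   CF        PV=CF/(1+0.088)^t    t·PV
  1       237.50       218.2904       218.2904
  2       325.00       274.5526       549.1052
  3       325.00       252.3461       757.0384
  4       325.00       231.9358       927.7432
  5       325.00       213.1763     1,065.8814
  6       325.00       195.9341     1,175.6045
  7       325.00       180.0865     1,260.6053
  8     5,325.00     2,711.9923    21,695.9383
  Σ                  4,278.3141    27,650.2067
P = 4,278.3141; Macaulay duration = 27,650.2067 / 4,278.3141 = 6.46287 years.
Modified duration = D_Mac / (1 + y) = 6.46287 / 1.088 = 5.94014 years.

5.94 years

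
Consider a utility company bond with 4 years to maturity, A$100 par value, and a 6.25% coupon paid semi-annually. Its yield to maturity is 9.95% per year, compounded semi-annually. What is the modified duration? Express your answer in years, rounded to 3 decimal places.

Periodic yield y = 0.04975. First find Macaulay duration:
  t   CF        PV=CF/(1+0.04975)^t    t·PV
  1        3.125         2.9769         2.9769
  2        3.125         2.8358         5.6716
  3        3.125         2.7014         8.1043
  4        3.125         2.5734        10.2936
  5        3.125         2.4514        12.2572
  6        3.125         2.3353        14.0115
  7        3.125         2.2246        15.5721
  8      103.125        69.9322       559.4572
  Σ                     88.0310       628.3444
P = 88.0310; Macaulay duration = 628.3444 / 88.0310 = 7.13777 half-year periods = 3.56888 years.
Modified duration = D_Mac / (1 + y) = 3.56888 / 1.04975 = 3.39975 years.

3.400 years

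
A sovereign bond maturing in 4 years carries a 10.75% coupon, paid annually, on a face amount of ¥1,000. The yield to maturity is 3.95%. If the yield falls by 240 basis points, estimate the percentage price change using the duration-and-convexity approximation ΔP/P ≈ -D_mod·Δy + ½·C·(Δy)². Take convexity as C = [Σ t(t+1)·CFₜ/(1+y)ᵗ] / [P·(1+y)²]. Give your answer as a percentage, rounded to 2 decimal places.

+8.56%

With y = 0.0395:
  t   CF        PV=CF/(1+0.0395)^t    t·PV        t(t+1)·PV
  1       107.50       103.4151       103.4151         206.8302
  2       107.50        99.4854       198.9709         596.9126
  3       107.50        95.7051       287.1152       1,148.4609
  4     1,107.50       948.5184     3,794.0736      18,970.3680
  Σ                  1,247.1240     4,383.5748      20,922.5717
P = 1,247.1240; D_Mac = 3.51495 yrs; D_mod = 3.38138 yrs; C = 15.52589.
Duration effect: -3.38138 × (-0.024) = +0.081153
Convexity effect: 0.5 × 15.52589 × (-0.024)² = +0.0044715
ΔP/P ≈ +0.081153 + 0.0044715 = +0.085625 = +8.5625%.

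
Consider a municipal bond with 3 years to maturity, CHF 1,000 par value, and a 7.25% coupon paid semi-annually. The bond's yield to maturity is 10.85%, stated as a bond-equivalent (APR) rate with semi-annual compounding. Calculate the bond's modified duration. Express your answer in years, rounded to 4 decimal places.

Periodic yield y = 0.05425. First find Macaulay duration:
  t   CF        PV=CF/(1+0.05425)^t    t·PV
  1        36.25        34.3846        34.3846
  2        36.25        32.6153        65.2305
  3        36.25        30.9369        92.8108
  4        36.25        29.3450       117.3799
  5        36.25        27.8349       139.1746
  6     1,036.25       754.7496     4,528.4975
  Σ                    909.8663     4,977.4779
P = 909.8663; Macaulay duration = 4,977.4779 / 909.8663 = 5.47056 half-year periods = 2.73528 years.
Modified duration = D_Mac / (1 + y) = 2.73528 / 1.05425 = 2.59453 years.

2.5945 years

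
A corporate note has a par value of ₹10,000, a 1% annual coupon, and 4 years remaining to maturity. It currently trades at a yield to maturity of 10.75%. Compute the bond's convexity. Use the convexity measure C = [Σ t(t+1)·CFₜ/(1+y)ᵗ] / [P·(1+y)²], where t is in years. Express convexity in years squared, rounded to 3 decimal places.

15.913

With y = 0.1075:
  t   CF        PV=CF/(1+0.1075)^t    t·PV        t(t+1)·PV
  1       100.00        90.2935        90.2935         180.5869
  2       100.00        81.5291       163.0582         489.1745
  3       100.00        73.6154       220.8463         883.3850
  4    10,100.00     6,713.4604    26,853.8418     134,269.2088
  Σ                  6,958.8984    27,328.0396     135,822.3552
P = 6,958.8984.
Convexity = Σ t(t+1)·PV / [P·(1+y)²] = 135,822.3552 / (6,958.8984 × 1.226556) = 15.91268.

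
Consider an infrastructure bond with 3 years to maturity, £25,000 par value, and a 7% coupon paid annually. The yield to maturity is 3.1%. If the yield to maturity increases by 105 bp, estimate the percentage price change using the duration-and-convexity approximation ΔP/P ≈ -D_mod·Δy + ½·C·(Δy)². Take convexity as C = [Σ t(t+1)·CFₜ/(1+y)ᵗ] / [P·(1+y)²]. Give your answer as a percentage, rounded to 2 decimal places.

With y = 0.031:
  t   CF        PV=CF/(1+0.031)^t    t·PV        t(t+1)·PV
  1     1,750.00     1,697.3812     1,697.3812       3,394.7624
  2     1,750.00     1,646.3445     3,292.6890       9,878.0670
  3    26,750.00    24,408.8765    73,226.6296     292,906.5183
  Σ                 27,752.6022    78,216.6998     306,179.3477
P = 27,752.6022; D_Mac = 2.81836 yrs; D_mod = 2.73361 yrs; C = 10.37898.
Duration effect: -2.73361 × (+0.0105) = -0.028703
Convexity effect: 0.5 × 10.37898 × (0.0105)² = +0.0005721
ΔP/P ≈ -0.028703 + 0.0005721 = -0.028131 = -2.8131%.

-2.81%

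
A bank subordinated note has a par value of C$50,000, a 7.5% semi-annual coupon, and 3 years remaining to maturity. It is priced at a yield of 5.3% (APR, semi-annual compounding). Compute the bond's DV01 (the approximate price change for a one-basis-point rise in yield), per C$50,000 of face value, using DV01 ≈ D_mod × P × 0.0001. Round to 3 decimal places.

C$14.204

Periodic yield y = 0.0265.
  t   CF        PV=CF/(1+0.0265)^t    t·PV
  1     1,875.00     1,826.5952     1,826.5952
  2     1,875.00     1,779.4401     3,558.8801
  3     1,875.00     1,733.5023     5,200.5068
  4     1,875.00     1,688.7504     6,755.0015
  5     1,875.00     1,645.1538     8,225.7690
  6    51,875.00    44,340.8881   266,045.3287
  Σ                 53,014.3298   291,612.0813
P = 53,014.3298; D_Mac = 5.50063 half-year periods = 2.75031 yrs; D_mod = 2.67931 yrs.
DV01 ≈ 2.67931 × 53,014.3298 × 0.0001 = 14.204193.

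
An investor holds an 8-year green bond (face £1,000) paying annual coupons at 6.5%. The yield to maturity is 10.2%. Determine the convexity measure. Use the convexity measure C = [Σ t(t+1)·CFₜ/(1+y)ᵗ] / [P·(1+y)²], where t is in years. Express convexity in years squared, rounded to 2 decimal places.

42.74

With y = 0.102:
  t   CF        PV=CF/(1+0.102)^t    t·PV        t(t+1)·PV
  1        65.00        58.9837        58.9837         117.9673
  2        65.00        53.5242       107.0484         321.1452
  3        65.00        48.5701       145.7102         582.8406
  4        65.00        44.0745       176.2978         881.4892
  5        65.00        39.9950       199.9749       1,199.8491
  6        65.00        36.2931       217.7585       1,524.3092
  7        65.00        32.9338       230.5368       1,844.2943
  8     1,065.00       489.6625     3,917.3001      35,255.7005
  Σ                    804.0368     5,053.6102      41,727.5954
P = 804.0368.
Convexity = Σ t(t+1)·PV / [P·(1+y)²] = 41,727.5954 / (804.0368 × 1.214404) = 42.73506.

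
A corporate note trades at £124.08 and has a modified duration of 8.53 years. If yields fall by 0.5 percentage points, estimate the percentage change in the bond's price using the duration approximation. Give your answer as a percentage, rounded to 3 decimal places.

+4.265%

Duration approximation: ΔP/P ≈ -D_mod · Δy = -8.53 × (-0.005) = +0.042650.
As a percentage: +4.2650%.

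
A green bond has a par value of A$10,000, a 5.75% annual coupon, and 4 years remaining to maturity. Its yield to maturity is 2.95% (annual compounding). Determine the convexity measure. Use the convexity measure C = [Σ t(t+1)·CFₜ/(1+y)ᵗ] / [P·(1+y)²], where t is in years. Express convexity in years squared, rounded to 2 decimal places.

With y = 0.0295:
  t   CF        PV=CF/(1+0.0295)^t    t·PV        t(t+1)·PV
  1       575.00       558.5236       558.5236       1,117.0471
  2       575.00       542.5192     1,085.0385       3,255.1154
  3       575.00       526.9735     1,580.9206       6,323.6822
  4    10,575.00     9,414.0169    37,656.0675     188,280.3374
  Σ                 11,042.0332    40,880.5501     198,976.1822
P = 11,042.0332.
Convexity = Σ t(t+1)·PV / [P·(1+y)²] = 198,976.1822 / (11,042.0332 × 1.059870) = 17.00197.

17.00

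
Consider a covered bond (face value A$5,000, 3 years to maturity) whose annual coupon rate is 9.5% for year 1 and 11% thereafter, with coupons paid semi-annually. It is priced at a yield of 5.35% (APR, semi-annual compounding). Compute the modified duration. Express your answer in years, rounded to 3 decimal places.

2.618 years

Periodic yield y = 0.02675. First find Macaulay duration:
  t   CF        PV=CF/(1+0.02675)^t    t·PV
  1       237.50       231.3124       231.3124
  2       237.50       225.2860       450.5720
  3       275.00       254.0613       762.1840
  4       275.00       247.4422       989.7690
  5       275.00       240.9956     1,204.9781
  6     5,275.00     4,502.2976    27,013.7854
  Σ                  5,701.3951    30,652.6008
P = 5,701.3951; Macaulay duration = 30,652.6008 / 5,701.3951 = 5.37633 half-year periods = 2.68817 years.
Modified duration = D_Mac / (1 + y) = 2.68817 / 1.02675 = 2.61813 years.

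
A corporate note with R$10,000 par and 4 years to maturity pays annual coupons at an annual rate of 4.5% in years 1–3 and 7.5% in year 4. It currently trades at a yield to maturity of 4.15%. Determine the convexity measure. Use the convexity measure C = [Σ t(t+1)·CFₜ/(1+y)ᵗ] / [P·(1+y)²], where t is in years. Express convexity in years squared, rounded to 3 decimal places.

16.949

With y = 0.0415:
  t   CF        PV=CF/(1+0.0415)^t    t·PV        t(t+1)·PV
  1       450.00       432.0691       432.0691         864.1383
  2       450.00       414.8527       829.7055       2,489.1165
  3       450.00       398.3224     1,194.9671       4,779.8684
  4    10,750.00     9,136.3214    36,545.2854     182,726.4272
  Σ                 10,381.5656    39,002.0272     190,859.5503
P = 10,381.5656.
Convexity = Σ t(t+1)·PV / [P·(1+y)²] = 190,859.5503 / (10,381.5656 × 1.084722) = 16.94855.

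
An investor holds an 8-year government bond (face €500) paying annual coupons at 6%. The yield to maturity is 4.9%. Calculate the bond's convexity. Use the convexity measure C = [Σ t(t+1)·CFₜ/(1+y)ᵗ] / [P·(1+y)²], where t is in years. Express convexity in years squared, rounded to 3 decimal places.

50.740

With y = 0.049:
  t   CF        PV=CF/(1+0.049)^t    t·PV        t(t+1)·PV
  1        30.00        28.5987        28.5987          57.1973
  2        30.00        27.2628        54.5256         163.5767
  3        30.00        25.9893        77.9679         311.8717
  4        30.00        24.7753        99.1013         495.5064
  5        30.00        23.6180       118.0902         708.5411
  6        30.00        22.5148       135.0889         945.6221
  7        30.00        21.4631       150.2418       1,201.9347
  8       530.00       361.4698     2,891.7580      26,025.8223
  Σ                    535.6918     3,555.3724      29,910.0725
P = 535.6918.
Convexity = Σ t(t+1)·PV / [P·(1+y)²] = 29,910.0725 / (535.6918 × 1.100401) = 50.74012.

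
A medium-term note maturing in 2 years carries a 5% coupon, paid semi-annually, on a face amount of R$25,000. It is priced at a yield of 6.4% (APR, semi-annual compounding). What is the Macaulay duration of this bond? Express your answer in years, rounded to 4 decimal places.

1.9269 years

Periodic yield y = 0.032. Discount each cash flow and weight by its period:
  t   CF        PV=CF/(1+0.032)^t    t·PV
  1       625.00       605.6202       605.6202
  2       625.00       586.8412     1,173.6825
  3       625.00       568.6446     1,705.9338
  4    25,625.00    22,591.5009    90,366.0036
  Σ                 24,352.6069    93,851.2401
Price P = Σ PV = 24,352.6069.
Macaulay duration = Σ(t·PV) / P = 93,851.2401 / 24,352.6069 = 3.85385 half-year periods.
In years: 3.85385 / 2 = 1.92692 years.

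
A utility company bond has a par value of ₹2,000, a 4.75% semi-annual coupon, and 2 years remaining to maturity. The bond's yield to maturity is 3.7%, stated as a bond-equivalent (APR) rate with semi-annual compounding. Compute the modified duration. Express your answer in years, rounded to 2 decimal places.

Periodic yield y = 0.0185. First find Macaulay duration:
  t   CF        PV=CF/(1+0.0185)^t    t·PV
  1        47.50        46.6372        46.6372
  2        47.50        45.7901        91.5802
  3        47.50        44.9584       134.8751
  4     2,047.50     1,902.7414     7,610.9658
  Σ                  2,040.1271     7,884.0583
P = 2,040.1271; Macaulay duration = 7,884.0583 / 2,040.1271 = 3.86449 half-year periods = 1.93225 years.
Modified duration = D_Mac / (1 + y) = 1.93225 / 1.0185 = 1.89715 years.

1.90 years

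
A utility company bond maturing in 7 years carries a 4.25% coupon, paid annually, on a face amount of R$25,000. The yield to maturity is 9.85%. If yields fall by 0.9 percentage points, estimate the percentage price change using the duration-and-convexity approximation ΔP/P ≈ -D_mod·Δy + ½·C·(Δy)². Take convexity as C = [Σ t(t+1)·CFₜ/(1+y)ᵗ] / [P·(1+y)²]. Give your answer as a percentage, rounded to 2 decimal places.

+5.10%

With y = 0.0985:
  t   CF        PV=CF/(1+0.0985)^t    t·PV        t(t+1)·PV
  1     1,062.50       967.2280       967.2280       1,934.4561
  2     1,062.50       880.4989     1,760.9978       5,282.9934
  3     1,062.50       801.5466     2,404.6397       9,618.5587
  4     1,062.50       729.6737     2,918.6948      14,593.4740
  5     1,062.50       664.2455     3,321.2276      19,927.3655
  6     1,062.50       604.6841     3,628.1048      25,396.7335
  7    26,062.50    13,502.5453    94,517.8172     756,142.5377
  Σ                 18,150.4222   109,518.7099     832,896.1190
P = 18,150.4222; D_Mac = 6.03395 yrs; D_mod = 5.49290 yrs; C = 38.02804.
Duration effect: -5.49290 × (-0.009) = +0.049436
Convexity effect: 0.5 × 38.02804 × (-0.009)² = +0.0015401
ΔP/P ≈ +0.049436 + 0.0015401 = +0.050976 = +5.0976%.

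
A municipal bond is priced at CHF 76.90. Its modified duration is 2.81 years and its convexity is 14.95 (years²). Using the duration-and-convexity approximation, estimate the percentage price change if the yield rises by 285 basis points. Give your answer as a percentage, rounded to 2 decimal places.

Duration effect: -D_mod·Δy = -2.81 × (+0.0285) = -0.080085
Convexity effect: ½·C·(Δy)² = 0.5 × 14.95 × (0.0285)² = +0.00607156875
ΔP/P ≈ -0.080085 + 0.00607156875 = -0.07401343125
= -7.401343125%.

-7.40%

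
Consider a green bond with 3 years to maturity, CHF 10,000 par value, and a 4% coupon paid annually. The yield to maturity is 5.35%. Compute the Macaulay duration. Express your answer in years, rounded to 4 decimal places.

Periodic yield y = 0.0535. Discount each cash flow and weight by its year:
  t   CF        PV=CF/(1+0.0535)^t    t·PV
  1       400.00       379.6868       379.6868
  2       400.00       360.4051       720.8102
  3    10,400.00     8,894.6675    26,684.0026
  Σ                  9,634.7594    27,784.4995
Price P = Σ PV = 9,634.7594.
Macaulay duration = Σ(t·PV) / P = 27,784.4995 / 9,634.7594 = 2.88378 years.

2.8838 years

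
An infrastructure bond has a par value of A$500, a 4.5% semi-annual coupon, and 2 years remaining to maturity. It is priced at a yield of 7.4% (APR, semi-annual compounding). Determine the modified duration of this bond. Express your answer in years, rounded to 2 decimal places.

1.86 years

Periodic yield y = 0.037. First find Macaulay duration:
  t   CF        PV=CF/(1+0.037)^t    t·PV
  1        11.25        10.8486        10.8486
  2        11.25        10.4615        20.9231
  3        11.25        10.0883        30.2648
  4       511.25       442.0977     1,768.3910
  Σ                    473.4961     1,830.4274
P = 473.4961; Macaulay duration = 1,830.4274 / 473.4961 = 3.86577 half-year periods = 1.93289 years.
Modified duration = D_Mac / (1 + y) = 1.93289 / 1.037 = 1.86392 years.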